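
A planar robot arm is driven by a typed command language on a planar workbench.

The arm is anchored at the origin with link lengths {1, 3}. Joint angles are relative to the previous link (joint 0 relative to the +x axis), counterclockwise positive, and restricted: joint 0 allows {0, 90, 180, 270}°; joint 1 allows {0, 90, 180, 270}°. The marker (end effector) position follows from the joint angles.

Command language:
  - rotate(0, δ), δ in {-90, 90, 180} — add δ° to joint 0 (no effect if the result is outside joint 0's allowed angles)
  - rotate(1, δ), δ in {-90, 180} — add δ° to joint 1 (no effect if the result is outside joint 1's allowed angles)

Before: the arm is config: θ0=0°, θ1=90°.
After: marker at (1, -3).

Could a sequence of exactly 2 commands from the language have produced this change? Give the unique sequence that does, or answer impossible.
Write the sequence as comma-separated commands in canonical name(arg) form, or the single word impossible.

rotate(1, -90), rotate(1, -90)

t0: config: θ0=0°, θ1=90°
t=1 rotate(1, -90) ⇒ config: θ0=0°, θ1=0°
t=2 rotate(1, -90) ⇒ config: θ0=0°, θ1=270°
no rival 2-sequence matches.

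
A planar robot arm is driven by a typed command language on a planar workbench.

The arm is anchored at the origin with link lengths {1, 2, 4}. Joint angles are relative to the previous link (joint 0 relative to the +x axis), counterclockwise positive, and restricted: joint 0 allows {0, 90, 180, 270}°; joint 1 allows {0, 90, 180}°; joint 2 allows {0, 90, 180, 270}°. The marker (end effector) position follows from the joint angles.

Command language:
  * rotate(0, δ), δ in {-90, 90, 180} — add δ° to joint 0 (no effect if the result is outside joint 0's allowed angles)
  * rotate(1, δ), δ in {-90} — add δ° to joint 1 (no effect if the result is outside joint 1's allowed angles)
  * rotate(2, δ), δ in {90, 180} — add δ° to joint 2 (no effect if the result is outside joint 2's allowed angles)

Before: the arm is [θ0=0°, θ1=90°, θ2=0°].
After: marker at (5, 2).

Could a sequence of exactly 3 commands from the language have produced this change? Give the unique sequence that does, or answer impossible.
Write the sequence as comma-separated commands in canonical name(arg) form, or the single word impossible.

rotate(2, 90), rotate(2, 90), rotate(2, 90)

from: [θ0=0°, θ1=90°, θ2=0°]
[1] after rotate(2, 90): [θ0=0°, θ1=90°, θ2=90°]
[2] after rotate(2, 90): [θ0=0°, θ1=90°, θ2=180°]
[3] after rotate(2, 90): [θ0=0°, θ1=90°, θ2=270°]
all 216 alternatives checked — unique.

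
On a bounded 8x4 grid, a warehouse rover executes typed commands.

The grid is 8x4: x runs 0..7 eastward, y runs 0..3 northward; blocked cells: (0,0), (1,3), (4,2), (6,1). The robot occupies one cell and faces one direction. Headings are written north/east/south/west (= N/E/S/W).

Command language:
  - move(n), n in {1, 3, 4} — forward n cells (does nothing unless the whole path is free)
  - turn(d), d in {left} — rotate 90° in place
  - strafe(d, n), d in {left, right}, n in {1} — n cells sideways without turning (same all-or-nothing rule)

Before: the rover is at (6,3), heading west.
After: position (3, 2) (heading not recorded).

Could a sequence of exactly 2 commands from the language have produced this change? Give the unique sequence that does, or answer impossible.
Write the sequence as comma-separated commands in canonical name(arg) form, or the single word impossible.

move(3), strafe(left, 1)

key: order matters: swapping move(3) and strafe(left, 1) lands elsewhere
begin: at (6,3), heading west
1. move(3) → at (3,3), heading west
2. strafe(left, 1) → at (3,2), heading west
all 36 alternatives checked — unique.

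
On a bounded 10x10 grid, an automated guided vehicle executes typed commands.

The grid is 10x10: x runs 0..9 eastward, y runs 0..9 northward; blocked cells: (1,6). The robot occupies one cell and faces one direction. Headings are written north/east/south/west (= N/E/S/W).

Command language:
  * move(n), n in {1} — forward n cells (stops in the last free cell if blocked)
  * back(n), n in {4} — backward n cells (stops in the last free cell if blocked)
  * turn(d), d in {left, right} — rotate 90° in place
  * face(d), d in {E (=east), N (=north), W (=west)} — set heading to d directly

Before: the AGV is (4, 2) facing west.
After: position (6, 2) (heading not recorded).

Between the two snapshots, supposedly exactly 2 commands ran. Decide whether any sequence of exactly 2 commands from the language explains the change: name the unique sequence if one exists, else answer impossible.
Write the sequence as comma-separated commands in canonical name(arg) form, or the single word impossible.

impossible

checked all 2-command options: none fits.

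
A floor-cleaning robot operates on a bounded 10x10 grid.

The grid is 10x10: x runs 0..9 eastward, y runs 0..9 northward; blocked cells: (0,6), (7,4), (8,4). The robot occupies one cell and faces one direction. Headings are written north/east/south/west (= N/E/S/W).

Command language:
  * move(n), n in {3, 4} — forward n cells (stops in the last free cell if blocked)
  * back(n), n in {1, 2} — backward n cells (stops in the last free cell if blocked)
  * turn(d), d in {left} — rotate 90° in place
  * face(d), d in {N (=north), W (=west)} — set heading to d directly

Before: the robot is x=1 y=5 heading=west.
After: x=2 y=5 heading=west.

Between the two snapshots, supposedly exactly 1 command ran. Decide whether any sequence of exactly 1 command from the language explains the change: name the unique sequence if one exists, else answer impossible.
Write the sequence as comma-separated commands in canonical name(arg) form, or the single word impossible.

key: still facing W — the one step turns nothing
from: x=1 y=5 heading=west
step 1 (back(1)): x=2 y=5 heading=west
no rival 1-sequence matches.

back(1)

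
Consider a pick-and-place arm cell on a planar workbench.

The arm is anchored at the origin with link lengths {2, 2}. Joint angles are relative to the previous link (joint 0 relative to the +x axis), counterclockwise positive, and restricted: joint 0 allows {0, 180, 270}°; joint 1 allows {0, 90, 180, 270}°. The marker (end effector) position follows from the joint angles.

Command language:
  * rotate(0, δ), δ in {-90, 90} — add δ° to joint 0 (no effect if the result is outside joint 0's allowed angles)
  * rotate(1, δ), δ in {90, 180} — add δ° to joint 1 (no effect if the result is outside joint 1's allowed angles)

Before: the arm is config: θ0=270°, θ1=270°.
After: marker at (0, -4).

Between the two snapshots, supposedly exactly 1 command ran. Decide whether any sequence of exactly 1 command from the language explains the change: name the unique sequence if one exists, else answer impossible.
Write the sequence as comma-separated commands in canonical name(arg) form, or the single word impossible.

rotate(1, 90)

from: config: θ0=270°, θ1=270°
step 1 (rotate(1, 90)): config: θ0=270°, θ1=0°
no rival 1-sequence matches.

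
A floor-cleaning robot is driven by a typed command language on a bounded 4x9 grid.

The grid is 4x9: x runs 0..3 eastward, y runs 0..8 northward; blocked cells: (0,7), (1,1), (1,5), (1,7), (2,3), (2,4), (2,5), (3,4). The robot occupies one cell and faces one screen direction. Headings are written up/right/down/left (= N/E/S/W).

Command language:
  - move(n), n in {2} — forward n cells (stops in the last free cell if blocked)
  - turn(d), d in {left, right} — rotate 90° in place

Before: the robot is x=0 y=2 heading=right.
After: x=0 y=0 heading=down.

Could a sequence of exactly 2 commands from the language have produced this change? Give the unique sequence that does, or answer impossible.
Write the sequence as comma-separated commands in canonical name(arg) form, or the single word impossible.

turn(right), move(2)

key: order matters: swapping turn(right) and move(2) lands elsewhere
initial: x=0 y=2 heading=right
[1] after turn(right): x=0 y=2 heading=down
[2] after move(2): x=0 y=0 heading=down
no other 2-command option fits: unique.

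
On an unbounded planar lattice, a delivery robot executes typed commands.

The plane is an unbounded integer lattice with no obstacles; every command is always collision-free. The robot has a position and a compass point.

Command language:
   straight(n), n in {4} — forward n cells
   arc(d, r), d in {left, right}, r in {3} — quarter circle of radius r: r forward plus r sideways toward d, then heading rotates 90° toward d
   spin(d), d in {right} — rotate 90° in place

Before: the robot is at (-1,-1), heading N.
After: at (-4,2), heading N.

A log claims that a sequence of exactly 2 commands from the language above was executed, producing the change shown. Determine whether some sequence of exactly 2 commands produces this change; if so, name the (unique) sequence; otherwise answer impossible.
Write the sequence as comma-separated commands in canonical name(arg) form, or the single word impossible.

arc(left, 3), spin(right)

key: order matters: swapping arc(left, 3) and spin(right) lands elsewhere
begin: at (-1,-1), heading N
[1] after arc(left, 3): at (-4,2), heading W
[2] after spin(right): at (-4,2), heading N
no rival 2-sequence matches.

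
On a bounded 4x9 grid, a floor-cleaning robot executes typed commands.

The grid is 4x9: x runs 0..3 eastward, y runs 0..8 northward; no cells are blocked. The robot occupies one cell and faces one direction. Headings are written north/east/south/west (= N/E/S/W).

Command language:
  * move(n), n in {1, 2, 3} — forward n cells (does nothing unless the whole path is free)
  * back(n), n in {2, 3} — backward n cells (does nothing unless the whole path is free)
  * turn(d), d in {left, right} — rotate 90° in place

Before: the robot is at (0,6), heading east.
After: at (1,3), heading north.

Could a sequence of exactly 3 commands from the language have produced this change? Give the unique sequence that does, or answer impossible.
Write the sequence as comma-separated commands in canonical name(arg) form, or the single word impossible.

key: running back(3) before move(1) would end elsewhere — order is forced
initial: at (0,6), heading east
t=1 move(1) ⇒ at (1,6), heading east
t=2 turn(left) ⇒ at (1,6), heading north
t=3 back(3) ⇒ at (1,3), heading north
uniquely the one of 343 3-step routes that fits.

move(1), turn(left), back(3)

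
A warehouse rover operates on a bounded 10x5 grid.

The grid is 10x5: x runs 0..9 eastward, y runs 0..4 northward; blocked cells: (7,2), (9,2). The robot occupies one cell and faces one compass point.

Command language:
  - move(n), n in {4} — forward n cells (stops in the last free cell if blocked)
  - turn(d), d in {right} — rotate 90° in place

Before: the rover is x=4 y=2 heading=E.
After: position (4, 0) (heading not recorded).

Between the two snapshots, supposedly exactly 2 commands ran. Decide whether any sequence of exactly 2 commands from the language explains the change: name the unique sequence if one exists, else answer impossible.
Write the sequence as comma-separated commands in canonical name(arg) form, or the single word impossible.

turn(right), move(4)

key: move(4) runs into the grid edge before its full distance
start: x=4 y=2 heading=E
t=1 turn(right) ⇒ x=4 y=2 heading=S
t=2 move(4) ⇒ x=4 y=0 heading=S
no other 2-command option fits: unique.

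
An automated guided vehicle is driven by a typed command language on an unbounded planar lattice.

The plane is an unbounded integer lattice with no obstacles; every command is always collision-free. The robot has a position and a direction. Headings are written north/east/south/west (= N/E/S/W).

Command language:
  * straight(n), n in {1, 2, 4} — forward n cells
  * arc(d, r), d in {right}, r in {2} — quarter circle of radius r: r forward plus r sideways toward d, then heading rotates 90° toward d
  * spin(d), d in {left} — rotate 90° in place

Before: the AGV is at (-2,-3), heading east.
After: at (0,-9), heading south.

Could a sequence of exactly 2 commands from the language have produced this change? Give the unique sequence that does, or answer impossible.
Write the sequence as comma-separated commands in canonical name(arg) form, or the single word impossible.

arc(right, 2), straight(4)

key: position moved to (0,-9) AND the heading swung to S — translation plus rotation needed
from: at (-2,-3), heading east
1. arc(right, 2) → at (0,-5), heading south
2. straight(4) → at (0,-9), heading south
no rival 2-sequence matches.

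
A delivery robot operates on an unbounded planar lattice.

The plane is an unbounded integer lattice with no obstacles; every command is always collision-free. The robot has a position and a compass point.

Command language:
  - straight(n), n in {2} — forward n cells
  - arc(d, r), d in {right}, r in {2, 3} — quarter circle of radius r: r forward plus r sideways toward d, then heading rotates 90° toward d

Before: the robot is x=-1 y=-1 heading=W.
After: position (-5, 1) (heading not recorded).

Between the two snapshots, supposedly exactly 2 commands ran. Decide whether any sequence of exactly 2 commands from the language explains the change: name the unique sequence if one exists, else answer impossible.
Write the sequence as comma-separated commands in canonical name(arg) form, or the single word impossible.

straight(2), arc(right, 2)

key: order matters: swapping straight(2) and arc(right, 2) lands elsewhere
from: x=-1 y=-1 heading=W
step 1 (straight(2)): x=-3 y=-1 heading=W
step 2 (arc(right, 2)): x=-5 y=1 heading=N
uniquely the one of 9 2-step routes that fits.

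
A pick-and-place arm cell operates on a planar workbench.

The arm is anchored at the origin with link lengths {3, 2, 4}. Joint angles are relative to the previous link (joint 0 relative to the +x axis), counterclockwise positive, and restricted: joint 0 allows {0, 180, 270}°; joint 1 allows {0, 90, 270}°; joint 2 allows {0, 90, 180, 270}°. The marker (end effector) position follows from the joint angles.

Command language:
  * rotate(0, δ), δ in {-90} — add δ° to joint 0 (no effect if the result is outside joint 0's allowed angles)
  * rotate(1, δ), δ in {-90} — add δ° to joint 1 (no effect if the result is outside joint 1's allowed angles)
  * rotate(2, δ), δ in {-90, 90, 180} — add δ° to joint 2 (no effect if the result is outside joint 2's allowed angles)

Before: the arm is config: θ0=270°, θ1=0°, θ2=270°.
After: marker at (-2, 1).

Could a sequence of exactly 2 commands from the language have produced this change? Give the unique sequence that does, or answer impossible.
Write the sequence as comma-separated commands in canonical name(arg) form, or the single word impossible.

rotate(1, -90), rotate(1, -90)

t0: config: θ0=270°, θ1=0°, θ2=270°
t=1 rotate(1, -90) ⇒ config: θ0=270°, θ1=270°, θ2=270°
t=2 rotate(1, -90) ⇒ config: θ0=270°, θ1=270°, θ2=270°
all 25 alternatives checked — unique.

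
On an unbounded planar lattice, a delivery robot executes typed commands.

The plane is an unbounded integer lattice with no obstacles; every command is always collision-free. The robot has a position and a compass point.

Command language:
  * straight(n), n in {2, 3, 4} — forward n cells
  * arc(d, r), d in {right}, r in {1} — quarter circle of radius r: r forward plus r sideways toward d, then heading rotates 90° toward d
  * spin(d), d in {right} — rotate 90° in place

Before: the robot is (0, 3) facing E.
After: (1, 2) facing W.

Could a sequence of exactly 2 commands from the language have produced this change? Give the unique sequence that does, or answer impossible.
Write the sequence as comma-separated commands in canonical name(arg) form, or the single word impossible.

key: order matters: swapping arc(right, 1) and spin(right) lands elsewhere
from: (0, 3) facing E
step 1 (arc(right, 1)): (1, 2) facing S
step 2 (spin(right)): (1, 2) facing W
no rival 2-sequence matches.

arc(right, 1), spin(right)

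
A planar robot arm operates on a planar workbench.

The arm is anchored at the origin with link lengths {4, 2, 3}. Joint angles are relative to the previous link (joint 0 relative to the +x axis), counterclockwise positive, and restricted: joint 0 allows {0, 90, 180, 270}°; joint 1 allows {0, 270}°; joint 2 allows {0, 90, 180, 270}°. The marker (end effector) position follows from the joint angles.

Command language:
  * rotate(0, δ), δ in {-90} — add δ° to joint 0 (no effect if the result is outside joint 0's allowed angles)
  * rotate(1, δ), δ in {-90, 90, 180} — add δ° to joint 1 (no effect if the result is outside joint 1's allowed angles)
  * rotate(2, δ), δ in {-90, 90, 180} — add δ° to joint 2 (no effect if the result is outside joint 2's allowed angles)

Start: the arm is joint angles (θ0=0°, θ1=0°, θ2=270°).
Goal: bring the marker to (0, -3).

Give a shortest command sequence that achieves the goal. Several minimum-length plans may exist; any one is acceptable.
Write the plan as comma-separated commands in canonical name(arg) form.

rotate(2, -90), rotate(0, -90)

start: joint angles (θ0=0°, θ1=0°, θ2=270°)
step 1 (rotate(2, -90)): joint angles (θ0=0°, θ1=0°, θ2=180°)
step 2 (rotate(0, -90)): joint angles (θ0=270°, θ1=0°, θ2=180°)
shorter routes all fall short; 2 is best.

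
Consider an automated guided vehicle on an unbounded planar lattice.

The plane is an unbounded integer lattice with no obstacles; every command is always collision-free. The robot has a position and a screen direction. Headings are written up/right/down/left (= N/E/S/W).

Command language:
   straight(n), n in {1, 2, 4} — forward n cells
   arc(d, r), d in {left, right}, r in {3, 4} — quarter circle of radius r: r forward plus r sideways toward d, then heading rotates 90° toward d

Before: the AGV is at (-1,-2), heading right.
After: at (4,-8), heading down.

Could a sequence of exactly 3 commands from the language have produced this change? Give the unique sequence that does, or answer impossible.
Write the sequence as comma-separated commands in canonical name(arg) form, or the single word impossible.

key: cell and facing (now S) both changed — the 3 commands mix motion and turning
initial: at (-1,-2), heading right
1. straight(1) → at (0,-2), heading right
2. arc(right, 4) → at (4,-6), heading down
3. straight(2) → at (4,-8), heading down
uniquely the one of 343 3-step routes that fits.

straight(1), arc(right, 4), straight(2)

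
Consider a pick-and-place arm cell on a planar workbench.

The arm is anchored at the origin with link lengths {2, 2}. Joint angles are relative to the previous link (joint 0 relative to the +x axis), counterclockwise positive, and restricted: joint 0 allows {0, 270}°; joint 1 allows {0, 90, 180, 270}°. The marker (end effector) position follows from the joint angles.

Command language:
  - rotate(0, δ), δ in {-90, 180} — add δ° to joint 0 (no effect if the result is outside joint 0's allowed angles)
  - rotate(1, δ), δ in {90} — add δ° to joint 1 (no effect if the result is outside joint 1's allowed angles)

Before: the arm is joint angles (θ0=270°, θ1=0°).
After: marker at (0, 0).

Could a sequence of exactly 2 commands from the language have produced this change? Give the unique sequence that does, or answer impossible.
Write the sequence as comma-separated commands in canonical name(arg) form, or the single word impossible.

rotate(1, 90), rotate(1, 90)

start: joint angles (θ0=270°, θ1=0°)
step 1 (rotate(1, 90)): joint angles (θ0=270°, θ1=90°)
step 2 (rotate(1, 90)): joint angles (θ0=270°, θ1=180°)
no other 2-command option fits: unique.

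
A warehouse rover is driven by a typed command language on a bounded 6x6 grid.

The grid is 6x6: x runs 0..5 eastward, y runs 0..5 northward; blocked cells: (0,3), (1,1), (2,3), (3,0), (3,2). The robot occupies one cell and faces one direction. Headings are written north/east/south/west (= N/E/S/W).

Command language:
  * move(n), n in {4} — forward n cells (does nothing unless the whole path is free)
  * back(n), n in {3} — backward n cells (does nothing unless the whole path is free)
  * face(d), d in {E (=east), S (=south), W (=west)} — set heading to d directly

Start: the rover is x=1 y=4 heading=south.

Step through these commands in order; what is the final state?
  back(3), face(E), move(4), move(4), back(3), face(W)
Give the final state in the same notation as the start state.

x=2 y=4 heading=west

initial: x=1 y=4 heading=south
t=1 back(3) ⇒ x=1 y=4 heading=south
t=2 face(E) ⇒ x=1 y=4 heading=east
t=3 move(4) ⇒ x=5 y=4 heading=east
t=4 move(4) ⇒ x=5 y=4 heading=east
t=5 back(3) ⇒ x=2 y=4 heading=east
t=6 face(W) ⇒ x=2 y=4 heading=west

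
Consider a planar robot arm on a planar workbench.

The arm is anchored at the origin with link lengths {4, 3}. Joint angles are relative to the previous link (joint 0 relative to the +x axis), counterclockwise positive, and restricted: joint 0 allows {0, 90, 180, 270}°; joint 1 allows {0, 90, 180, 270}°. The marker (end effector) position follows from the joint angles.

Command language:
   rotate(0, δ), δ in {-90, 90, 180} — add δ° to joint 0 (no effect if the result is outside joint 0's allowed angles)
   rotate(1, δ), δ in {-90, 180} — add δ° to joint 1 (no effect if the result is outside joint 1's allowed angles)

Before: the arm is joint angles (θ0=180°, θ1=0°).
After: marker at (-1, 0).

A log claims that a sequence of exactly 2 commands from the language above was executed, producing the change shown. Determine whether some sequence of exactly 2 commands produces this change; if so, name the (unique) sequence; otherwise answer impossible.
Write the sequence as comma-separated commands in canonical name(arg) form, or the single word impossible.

rotate(1, -90), rotate(1, -90)

from: joint angles (θ0=180°, θ1=0°)
step 1 (rotate(1, -90)): joint angles (θ0=180°, θ1=270°)
step 2 (rotate(1, -90)): joint angles (θ0=180°, θ1=180°)
no rival 2-sequence matches.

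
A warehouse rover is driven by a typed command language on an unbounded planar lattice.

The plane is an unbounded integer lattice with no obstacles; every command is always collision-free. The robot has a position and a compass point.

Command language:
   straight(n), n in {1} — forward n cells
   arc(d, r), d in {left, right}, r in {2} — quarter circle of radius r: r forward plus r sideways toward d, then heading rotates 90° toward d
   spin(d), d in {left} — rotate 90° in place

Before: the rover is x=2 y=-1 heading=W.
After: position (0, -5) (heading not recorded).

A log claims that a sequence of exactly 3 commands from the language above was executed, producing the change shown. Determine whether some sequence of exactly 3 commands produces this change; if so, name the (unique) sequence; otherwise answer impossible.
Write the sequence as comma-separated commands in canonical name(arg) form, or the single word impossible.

key: order matters: swapping arc(left, 2) and straight(1) lands elsewhere
t0: x=2 y=-1 heading=W
t=1 arc(left, 2) ⇒ x=0 y=-3 heading=S
t=2 straight(1) ⇒ x=0 y=-4 heading=S
t=3 straight(1) ⇒ x=0 y=-5 heading=S
all 64 alternatives checked — unique.

arc(left, 2), straight(1), straight(1)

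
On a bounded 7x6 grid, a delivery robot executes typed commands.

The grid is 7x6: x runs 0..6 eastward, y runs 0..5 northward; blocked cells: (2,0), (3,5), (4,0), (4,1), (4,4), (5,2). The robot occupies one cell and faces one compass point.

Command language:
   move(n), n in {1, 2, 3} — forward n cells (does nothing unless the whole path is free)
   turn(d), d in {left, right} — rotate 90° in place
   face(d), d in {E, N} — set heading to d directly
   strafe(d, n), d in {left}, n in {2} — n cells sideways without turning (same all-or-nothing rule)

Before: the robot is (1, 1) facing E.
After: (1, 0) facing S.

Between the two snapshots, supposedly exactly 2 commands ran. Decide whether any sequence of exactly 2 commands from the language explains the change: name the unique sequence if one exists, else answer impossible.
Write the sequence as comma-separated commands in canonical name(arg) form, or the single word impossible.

turn(right), move(1)

key: order matters: swapping turn(right) and move(1) lands elsewhere
initial: (1, 1) facing E
[1] after turn(right): (1, 1) facing S
[2] after move(1): (1, 0) facing S
no rival 2-sequence matches.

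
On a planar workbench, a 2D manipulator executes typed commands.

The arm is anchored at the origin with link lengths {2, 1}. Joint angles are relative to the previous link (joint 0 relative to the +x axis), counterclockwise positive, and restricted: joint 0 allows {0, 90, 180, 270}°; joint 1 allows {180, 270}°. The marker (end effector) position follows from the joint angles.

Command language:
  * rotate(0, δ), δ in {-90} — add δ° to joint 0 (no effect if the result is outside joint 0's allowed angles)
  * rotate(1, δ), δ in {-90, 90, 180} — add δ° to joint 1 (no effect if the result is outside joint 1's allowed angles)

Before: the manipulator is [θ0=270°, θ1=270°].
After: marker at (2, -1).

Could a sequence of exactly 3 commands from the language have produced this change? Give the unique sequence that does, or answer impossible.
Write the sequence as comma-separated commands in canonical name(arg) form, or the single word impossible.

start: [θ0=270°, θ1=270°]
1. rotate(0, -90) → [θ0=180°, θ1=270°]
2. rotate(0, -90) → [θ0=90°, θ1=270°]
3. rotate(0, -90) → [θ0=0°, θ1=270°]
no other 3-command option fits: unique.

rotate(0, -90), rotate(0, -90), rotate(0, -90)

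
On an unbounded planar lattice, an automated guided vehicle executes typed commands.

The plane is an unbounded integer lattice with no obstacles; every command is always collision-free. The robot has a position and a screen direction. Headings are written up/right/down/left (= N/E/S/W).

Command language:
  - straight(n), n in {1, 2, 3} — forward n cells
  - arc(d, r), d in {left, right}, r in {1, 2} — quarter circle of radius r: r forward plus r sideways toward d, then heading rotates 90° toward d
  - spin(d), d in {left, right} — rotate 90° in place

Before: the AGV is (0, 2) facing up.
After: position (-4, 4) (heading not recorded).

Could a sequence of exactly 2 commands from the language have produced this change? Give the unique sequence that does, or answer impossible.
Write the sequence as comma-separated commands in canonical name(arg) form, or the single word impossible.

arc(left, 2), straight(2)

key: running straight(2) before arc(left, 2) would end elsewhere — order is forced
from: (0, 2) facing up
1. arc(left, 2) → (-2, 4) facing left
2. straight(2) → (-4, 4) facing left
all 81 alternatives checked — unique.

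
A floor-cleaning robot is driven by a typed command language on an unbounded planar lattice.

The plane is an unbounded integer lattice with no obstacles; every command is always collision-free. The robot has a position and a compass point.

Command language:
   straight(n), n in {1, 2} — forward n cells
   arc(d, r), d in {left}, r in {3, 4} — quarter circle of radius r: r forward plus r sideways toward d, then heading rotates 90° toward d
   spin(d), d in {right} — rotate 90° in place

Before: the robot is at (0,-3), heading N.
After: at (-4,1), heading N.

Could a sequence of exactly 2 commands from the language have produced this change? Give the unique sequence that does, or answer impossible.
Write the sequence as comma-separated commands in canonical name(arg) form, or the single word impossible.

key: still facing N at the end — net rotation zero over 2 steps
t0: at (0,-3), heading N
[1] after arc(left, 4): at (-4,1), heading W
[2] after spin(right): at (-4,1), heading N
no other 2-command option fits: unique.

arc(left, 4), spin(right)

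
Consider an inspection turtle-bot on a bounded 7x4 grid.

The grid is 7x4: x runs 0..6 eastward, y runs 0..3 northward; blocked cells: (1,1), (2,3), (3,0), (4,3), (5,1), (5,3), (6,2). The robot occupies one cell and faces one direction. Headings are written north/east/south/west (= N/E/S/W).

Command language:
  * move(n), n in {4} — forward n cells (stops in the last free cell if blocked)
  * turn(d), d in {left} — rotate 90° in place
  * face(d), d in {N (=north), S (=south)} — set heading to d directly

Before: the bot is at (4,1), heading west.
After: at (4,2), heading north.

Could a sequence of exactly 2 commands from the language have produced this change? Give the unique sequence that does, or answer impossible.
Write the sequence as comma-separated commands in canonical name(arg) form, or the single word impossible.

key: move(4) is stopped early by the blocked cell at (4,3)
begin: at (4,1), heading west
[1] after face(N): at (4,1), heading north
[2] after move(4): at (4,2), heading north
no other 2-command option fits: unique.

face(N), move(4)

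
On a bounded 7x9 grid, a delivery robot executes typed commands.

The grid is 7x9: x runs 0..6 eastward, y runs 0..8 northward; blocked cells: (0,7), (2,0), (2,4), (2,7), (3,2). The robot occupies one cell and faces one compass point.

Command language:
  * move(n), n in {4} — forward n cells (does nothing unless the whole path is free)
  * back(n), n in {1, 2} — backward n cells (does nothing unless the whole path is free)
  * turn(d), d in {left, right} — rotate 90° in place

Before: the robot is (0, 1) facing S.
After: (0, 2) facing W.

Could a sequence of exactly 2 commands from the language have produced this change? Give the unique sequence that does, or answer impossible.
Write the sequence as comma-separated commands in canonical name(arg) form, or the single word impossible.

key: position moved to (0,2) AND the heading swung to W — translation plus rotation needed
initial: (0, 1) facing S
step 1 (back(1)): (0, 2) facing S
step 2 (turn(right)): (0, 2) facing W
no rival 2-sequence matches.

back(1), turn(right)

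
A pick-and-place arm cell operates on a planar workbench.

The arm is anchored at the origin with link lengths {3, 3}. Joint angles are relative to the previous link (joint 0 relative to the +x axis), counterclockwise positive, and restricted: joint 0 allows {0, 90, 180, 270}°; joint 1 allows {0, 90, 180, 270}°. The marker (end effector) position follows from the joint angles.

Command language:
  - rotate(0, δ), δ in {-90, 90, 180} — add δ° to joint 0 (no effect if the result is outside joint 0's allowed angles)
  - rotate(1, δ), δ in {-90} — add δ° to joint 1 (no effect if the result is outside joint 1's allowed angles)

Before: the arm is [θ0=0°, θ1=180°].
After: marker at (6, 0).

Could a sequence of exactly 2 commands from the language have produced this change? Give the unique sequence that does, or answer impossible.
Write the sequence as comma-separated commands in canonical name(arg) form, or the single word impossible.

rotate(1, -90), rotate(1, -90)

t0: [θ0=0°, θ1=180°]
step 1 (rotate(1, -90)): [θ0=0°, θ1=90°]
step 2 (rotate(1, -90)): [θ0=0°, θ1=0°]
no rival 2-sequence matches.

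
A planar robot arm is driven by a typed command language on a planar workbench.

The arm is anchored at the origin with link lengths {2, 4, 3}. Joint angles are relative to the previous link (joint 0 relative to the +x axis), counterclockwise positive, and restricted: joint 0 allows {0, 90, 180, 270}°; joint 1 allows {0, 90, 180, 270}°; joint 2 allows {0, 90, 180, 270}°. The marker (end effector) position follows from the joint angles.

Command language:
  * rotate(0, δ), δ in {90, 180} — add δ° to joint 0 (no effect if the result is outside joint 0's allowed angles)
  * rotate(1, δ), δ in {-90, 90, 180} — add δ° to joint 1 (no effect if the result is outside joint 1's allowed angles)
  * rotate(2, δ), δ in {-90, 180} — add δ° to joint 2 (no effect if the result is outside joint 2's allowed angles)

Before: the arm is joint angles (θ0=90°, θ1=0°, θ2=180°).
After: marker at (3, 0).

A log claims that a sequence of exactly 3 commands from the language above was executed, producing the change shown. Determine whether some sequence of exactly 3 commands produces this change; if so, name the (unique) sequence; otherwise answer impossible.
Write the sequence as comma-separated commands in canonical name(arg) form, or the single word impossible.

start: joint angles (θ0=90°, θ1=0°, θ2=180°)
1. rotate(0, 90) → joint angles (θ0=180°, θ1=0°, θ2=180°)
2. rotate(0, 90) → joint angles (θ0=270°, θ1=0°, θ2=180°)
3. rotate(0, 90) → joint angles (θ0=0°, θ1=0°, θ2=180°)
no other 3-command option fits: unique.

rotate(0, 90), rotate(0, 90), rotate(0, 90)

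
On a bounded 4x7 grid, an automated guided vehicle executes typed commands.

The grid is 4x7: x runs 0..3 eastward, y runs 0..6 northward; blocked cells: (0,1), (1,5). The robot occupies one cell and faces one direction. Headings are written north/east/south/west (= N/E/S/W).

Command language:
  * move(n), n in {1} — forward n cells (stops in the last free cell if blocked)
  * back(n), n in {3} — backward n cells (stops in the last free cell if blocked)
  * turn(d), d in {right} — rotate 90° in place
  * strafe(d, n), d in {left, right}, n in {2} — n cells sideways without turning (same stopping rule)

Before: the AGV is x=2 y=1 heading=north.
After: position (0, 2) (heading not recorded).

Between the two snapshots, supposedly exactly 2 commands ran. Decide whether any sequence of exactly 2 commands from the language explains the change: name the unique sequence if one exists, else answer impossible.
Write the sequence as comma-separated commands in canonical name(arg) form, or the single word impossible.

move(1), strafe(left, 2)

key: running strafe(left, 2) before move(1) would end elsewhere — order is forced
start: x=2 y=1 heading=north
[1] after move(1): x=2 y=2 heading=north
[2] after strafe(left, 2): x=0 y=2 heading=north
no other 2-command option fits: unique.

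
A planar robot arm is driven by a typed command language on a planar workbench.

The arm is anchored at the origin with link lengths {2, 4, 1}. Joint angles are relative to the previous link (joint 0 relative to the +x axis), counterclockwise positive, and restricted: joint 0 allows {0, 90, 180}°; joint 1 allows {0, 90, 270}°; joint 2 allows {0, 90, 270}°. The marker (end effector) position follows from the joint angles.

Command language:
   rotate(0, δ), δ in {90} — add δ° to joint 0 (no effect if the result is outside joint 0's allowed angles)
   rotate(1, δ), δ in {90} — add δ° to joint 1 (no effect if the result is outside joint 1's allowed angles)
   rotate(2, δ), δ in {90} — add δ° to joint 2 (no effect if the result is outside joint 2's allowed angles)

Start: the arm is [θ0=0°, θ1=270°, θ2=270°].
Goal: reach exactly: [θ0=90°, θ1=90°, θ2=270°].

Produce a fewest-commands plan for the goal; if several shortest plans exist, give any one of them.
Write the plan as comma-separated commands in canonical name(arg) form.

rotate(0, 90), rotate(1, 90), rotate(1, 90)

begin: [θ0=0°, θ1=270°, θ2=270°]
1. rotate(0, 90) → [θ0=90°, θ1=270°, θ2=270°]
2. rotate(1, 90) → [θ0=90°, θ1=0°, θ2=270°]
3. rotate(1, 90) → [θ0=90°, θ1=90°, θ2=270°]
shorter routes all fall short; 3 is best.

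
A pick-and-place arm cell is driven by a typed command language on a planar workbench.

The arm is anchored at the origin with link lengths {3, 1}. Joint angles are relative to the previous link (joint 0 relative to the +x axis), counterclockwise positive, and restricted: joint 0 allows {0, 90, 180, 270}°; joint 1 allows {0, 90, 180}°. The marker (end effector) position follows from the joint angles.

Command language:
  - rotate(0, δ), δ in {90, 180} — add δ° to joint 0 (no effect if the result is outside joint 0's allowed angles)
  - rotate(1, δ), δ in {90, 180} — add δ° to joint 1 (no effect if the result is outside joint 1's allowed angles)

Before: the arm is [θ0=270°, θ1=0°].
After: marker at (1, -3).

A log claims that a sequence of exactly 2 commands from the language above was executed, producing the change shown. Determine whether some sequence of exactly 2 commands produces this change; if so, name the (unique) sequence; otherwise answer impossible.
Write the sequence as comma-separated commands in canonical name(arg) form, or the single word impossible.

rotate(1, 90), rotate(1, 180)

key: running rotate(1, 180) before rotate(1, 90) would end elsewhere — order is forced
begin: [θ0=270°, θ1=0°]
[1] after rotate(1, 90): [θ0=270°, θ1=90°]
[2] after rotate(1, 180): [θ0=270°, θ1=90°]
no other 2-command option fits: unique.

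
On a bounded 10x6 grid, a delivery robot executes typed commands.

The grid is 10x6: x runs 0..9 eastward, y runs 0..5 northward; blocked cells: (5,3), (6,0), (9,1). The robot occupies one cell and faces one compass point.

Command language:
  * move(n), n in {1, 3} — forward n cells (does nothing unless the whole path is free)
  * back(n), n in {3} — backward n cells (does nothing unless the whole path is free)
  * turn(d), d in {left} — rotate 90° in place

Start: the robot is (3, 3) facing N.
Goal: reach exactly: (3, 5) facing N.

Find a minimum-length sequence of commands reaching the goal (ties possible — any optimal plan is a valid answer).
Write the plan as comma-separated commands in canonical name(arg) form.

from: (3, 3) facing N
[1] after move(1): (3, 4) facing N
[2] after move(1): (3, 5) facing N
shorter routes all fall short; 2 is best.

move(1), move(1)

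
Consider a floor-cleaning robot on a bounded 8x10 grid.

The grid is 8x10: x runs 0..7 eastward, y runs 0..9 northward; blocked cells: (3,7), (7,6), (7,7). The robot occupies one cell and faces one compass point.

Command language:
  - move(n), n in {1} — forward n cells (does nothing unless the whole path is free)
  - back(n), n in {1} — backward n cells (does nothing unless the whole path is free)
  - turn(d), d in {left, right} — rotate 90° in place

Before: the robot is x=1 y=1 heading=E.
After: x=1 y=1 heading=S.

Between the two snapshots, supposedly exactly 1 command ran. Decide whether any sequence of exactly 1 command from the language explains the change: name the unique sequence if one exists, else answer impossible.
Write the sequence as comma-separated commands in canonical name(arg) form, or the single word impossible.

key: (1,1) unchanged — the single command moves nothing
initial: x=1 y=1 heading=E
t=1 turn(right) ⇒ x=1 y=1 heading=S
all 4 alternatives checked — unique.

turn(right)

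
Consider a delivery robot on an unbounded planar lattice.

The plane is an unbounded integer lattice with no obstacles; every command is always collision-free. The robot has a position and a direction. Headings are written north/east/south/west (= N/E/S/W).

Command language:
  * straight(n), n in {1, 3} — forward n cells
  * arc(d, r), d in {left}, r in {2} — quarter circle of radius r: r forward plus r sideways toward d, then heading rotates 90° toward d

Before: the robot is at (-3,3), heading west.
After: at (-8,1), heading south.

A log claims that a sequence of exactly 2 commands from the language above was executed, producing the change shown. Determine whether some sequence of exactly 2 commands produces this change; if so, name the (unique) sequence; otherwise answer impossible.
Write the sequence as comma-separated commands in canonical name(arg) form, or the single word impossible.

straight(3), arc(left, 2)

key: running arc(left, 2) before straight(3) would end elsewhere — order is forced
start: at (-3,3), heading west
t=1 straight(3) ⇒ at (-6,3), heading west
t=2 arc(left, 2) ⇒ at (-8,1), heading south
no other 2-command option fits: unique.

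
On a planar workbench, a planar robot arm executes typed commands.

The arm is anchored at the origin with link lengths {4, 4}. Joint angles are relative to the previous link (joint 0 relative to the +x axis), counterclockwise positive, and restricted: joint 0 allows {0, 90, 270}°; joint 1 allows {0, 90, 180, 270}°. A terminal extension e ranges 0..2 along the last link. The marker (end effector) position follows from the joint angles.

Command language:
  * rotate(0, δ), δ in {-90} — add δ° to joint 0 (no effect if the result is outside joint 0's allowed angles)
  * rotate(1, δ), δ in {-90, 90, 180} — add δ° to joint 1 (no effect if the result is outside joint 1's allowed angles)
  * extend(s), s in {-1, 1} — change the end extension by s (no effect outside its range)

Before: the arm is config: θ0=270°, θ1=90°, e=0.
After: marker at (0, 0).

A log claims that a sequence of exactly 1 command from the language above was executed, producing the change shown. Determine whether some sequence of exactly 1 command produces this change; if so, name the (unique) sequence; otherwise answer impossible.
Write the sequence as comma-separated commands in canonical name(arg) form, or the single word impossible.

rotate(1, 90)

from: config: θ0=270°, θ1=90°, e=0
1. rotate(1, 90) → config: θ0=270°, θ1=180°, e=0
all 6 alternatives checked — unique.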